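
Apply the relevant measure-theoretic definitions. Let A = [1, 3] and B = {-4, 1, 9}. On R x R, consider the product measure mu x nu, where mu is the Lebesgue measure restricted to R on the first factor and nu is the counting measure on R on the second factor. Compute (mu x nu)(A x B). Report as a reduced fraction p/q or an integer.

For a measurable rectangle A x B, the product measure satisfies
  (mu x nu)(A x B) = mu(A) * nu(B).
  mu(A) = 2.
  nu(B) = 3.
  (mu x nu)(A x B) = 2 * 3 = 6.

6


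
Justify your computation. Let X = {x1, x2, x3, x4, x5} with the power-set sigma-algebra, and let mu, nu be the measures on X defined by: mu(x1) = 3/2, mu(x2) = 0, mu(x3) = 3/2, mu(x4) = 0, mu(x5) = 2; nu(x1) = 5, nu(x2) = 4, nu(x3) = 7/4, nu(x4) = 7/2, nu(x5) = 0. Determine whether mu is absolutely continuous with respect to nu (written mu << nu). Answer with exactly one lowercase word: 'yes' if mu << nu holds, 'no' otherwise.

mu << nu means: every nu-null measurable set is also mu-null; equivalently, for every atom x, if nu({x}) = 0 then mu({x}) = 0.
Checking each atom:
  x1: nu = 5 > 0 -> no constraint.
  x2: nu = 4 > 0 -> no constraint.
  x3: nu = 7/4 > 0 -> no constraint.
  x4: nu = 7/2 > 0 -> no constraint.
  x5: nu = 0, mu = 2 > 0 -> violates mu << nu.
The atom(s) x5 violate the condition (nu = 0 but mu > 0). Therefore mu is NOT absolutely continuous w.r.t. nu.

no


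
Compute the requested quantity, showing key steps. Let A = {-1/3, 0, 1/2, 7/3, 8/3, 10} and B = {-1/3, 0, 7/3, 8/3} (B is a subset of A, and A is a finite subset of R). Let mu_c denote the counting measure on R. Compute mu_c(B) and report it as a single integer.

Counting measure assigns mu_c(E) = |E| (number of elements) when E is finite.
B has 4 element(s), so mu_c(B) = 4.

4


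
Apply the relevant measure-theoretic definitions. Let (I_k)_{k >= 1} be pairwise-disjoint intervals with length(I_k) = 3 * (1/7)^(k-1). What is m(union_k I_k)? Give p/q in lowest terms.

By countable additivity of the Lebesgue measure on pairwise disjoint measurable sets,
  m(union_{k >= 1} I_k) = sum_{k >= 1} m(I_k) = sum_{k >= 1} a * r^(k-1),
  with a = 3 and r = 1/7.
Since 0 < r = 1/7 < 1, the geometric series converges:
  sum_{k >= 1} a * r^(k-1) = a / (1 - r).
  = 3 / (1 - 1/7)
  = 3 / (6/7)
  = 7/2.

7/2


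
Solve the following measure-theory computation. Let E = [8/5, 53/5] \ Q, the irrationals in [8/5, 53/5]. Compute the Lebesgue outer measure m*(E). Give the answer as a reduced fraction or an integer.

The interval I = [8/5, 53/5] has m(I) = 53/5 - 8/5 = 9 (endpoints are measure-zero, so open/closed/half-open agree). Write I = (I cap Q) u (I \ Q). The rationals in I are countable, so m*(I cap Q) = 0 (cover each rational by intervals whose total length is arbitrarily small). By countable subadditivity m*(I) <= m*(I cap Q) + m*(I \ Q), hence m*(I \ Q) >= m(I) = 9. The reverse inequality m*(I \ Q) <= m*(I) = 9 is trivial since (I \ Q) is a subset of I. Therefore m*(I \ Q) = 9.

9


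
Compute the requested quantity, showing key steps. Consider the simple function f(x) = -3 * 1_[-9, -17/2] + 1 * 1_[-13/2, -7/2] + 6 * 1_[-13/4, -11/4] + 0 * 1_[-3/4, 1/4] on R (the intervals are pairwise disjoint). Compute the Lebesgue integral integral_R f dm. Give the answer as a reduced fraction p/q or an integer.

For a simple function f = sum_i c_i * 1_{A_i} with disjoint A_i,
  integral f dm = sum_i c_i * m(A_i).
Lengths of the A_i:
  m(A_1) = -17/2 - (-9) = 1/2.
  m(A_2) = -7/2 - (-13/2) = 3.
  m(A_3) = -11/4 - (-13/4) = 1/2.
  m(A_4) = 1/4 - (-3/4) = 1.
Contributions c_i * m(A_i):
  (-3) * (1/2) = -3/2.
  (1) * (3) = 3.
  (6) * (1/2) = 3.
  (0) * (1) = 0.
Total: -3/2 + 3 + 3 + 0 = 9/2.

9/2


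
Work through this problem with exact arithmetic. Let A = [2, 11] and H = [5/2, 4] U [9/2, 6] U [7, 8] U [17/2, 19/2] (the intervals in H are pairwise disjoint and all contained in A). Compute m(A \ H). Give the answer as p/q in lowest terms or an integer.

The ambient interval has length m(A) = 11 - 2 = 9.
Since the holes are disjoint and sit inside A, by finite additivity
  m(H) = sum_i (b_i - a_i), and m(A \ H) = m(A) - m(H).
Computing the hole measures:
  m(H_1) = 4 - 5/2 = 3/2.
  m(H_2) = 6 - 9/2 = 3/2.
  m(H_3) = 8 - 7 = 1.
  m(H_4) = 19/2 - 17/2 = 1.
Summed: m(H) = 3/2 + 3/2 + 1 + 1 = 5.
So m(A \ H) = 9 - 5 = 4.

4


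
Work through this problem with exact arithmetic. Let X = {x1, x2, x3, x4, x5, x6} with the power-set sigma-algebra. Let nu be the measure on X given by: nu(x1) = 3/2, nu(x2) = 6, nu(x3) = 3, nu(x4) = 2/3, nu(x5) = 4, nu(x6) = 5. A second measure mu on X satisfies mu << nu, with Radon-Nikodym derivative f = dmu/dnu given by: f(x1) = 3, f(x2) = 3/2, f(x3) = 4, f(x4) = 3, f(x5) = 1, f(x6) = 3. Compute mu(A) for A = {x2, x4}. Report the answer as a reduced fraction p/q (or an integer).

By the defining property of the Radon-Nikodym derivative, for every measurable set A,
  mu(A) = integral_A f dnu.
Since nu is a discrete measure concentrated on the atoms of X, the integral over A reduces to the sum
  mu(A) = sum_{x in A} f(x) * nu({x}).
Computing each term:
  x2: f(x2) * nu(x2) = 3/2 * 6 = 9.
  x4: f(x4) * nu(x4) = 3 * 2/3 = 2.
Summing: mu(A) = 9 + 2 = 11.

11


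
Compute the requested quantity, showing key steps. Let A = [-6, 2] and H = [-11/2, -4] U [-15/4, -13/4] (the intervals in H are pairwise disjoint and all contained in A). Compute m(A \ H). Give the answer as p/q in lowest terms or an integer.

The ambient interval has length m(A) = 2 - (-6) = 8.
Since the holes are disjoint and sit inside A, by finite additivity
  m(H) = sum_i (b_i - a_i), and m(A \ H) = m(A) - m(H).
Computing the hole measures:
  m(H_1) = -4 - (-11/2) = 3/2.
  m(H_2) = -13/4 - (-15/4) = 1/2.
Summed: m(H) = 3/2 + 1/2 = 2.
So m(A \ H) = 8 - 2 = 6.

6


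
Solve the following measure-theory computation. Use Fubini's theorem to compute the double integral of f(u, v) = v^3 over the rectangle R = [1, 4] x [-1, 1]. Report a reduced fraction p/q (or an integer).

f(u, v) is a tensor product of a function of u and a function of v, and both factors are bounded continuous (hence Lebesgue integrable) on the rectangle, so Fubini's theorem applies:
  integral_R f d(m x m) = (integral_a1^b1 1 du) * (integral_a2^b2 v^3 dv).
Inner integral in u: integral_{1}^{4} 1 du = (4^1 - 1^1)/1
  = 3.
Inner integral in v: integral_{-1}^{1} v^3 dv = (1^4 - (-1)^4)/4
  = 0.
Product: (3) * (0) = 0.

0


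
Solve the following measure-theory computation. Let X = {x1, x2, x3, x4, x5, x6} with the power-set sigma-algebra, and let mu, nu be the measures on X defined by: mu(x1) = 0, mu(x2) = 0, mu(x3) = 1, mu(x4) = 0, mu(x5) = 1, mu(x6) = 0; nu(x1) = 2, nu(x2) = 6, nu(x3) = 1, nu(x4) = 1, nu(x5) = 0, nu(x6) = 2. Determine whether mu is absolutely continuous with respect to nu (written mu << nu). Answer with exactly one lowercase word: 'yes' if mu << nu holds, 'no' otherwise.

mu << nu means: every nu-null measurable set is also mu-null; equivalently, for every atom x, if nu({x}) = 0 then mu({x}) = 0.
Checking each atom:
  x1: nu = 2 > 0 -> no constraint.
  x2: nu = 6 > 0 -> no constraint.
  x3: nu = 1 > 0 -> no constraint.
  x4: nu = 1 > 0 -> no constraint.
  x5: nu = 0, mu = 1 > 0 -> violates mu << nu.
  x6: nu = 2 > 0 -> no constraint.
The atom(s) x5 violate the condition (nu = 0 but mu > 0). Therefore mu is NOT absolutely continuous w.r.t. nu.

no


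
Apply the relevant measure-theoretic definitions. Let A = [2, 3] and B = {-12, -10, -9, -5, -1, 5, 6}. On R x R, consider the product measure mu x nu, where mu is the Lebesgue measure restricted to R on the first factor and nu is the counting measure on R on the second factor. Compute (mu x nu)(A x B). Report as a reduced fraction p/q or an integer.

For a measurable rectangle A x B, the product measure satisfies
  (mu x nu)(A x B) = mu(A) * nu(B).
  mu(A) = 1.
  nu(B) = 7.
  (mu x nu)(A x B) = 1 * 7 = 7.

7


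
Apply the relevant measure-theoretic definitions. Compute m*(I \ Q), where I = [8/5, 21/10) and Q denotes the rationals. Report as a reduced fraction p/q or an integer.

The interval I = [8/5, 21/10) has m(I) = 21/10 - 8/5 = 1/2 (endpoints are measure-zero, so open/closed/half-open agree). Write I = (I cap Q) u (I \ Q). The rationals in I are countable, so m*(I cap Q) = 0 (cover each rational by intervals whose total length is arbitrarily small). By countable subadditivity m*(I) <= m*(I cap Q) + m*(I \ Q), hence m*(I \ Q) >= m(I) = 1/2. The reverse inequality m*(I \ Q) <= m*(I) = 1/2 is trivial since (I \ Q) is a subset of I. Therefore m*(I \ Q) = 1/2.

1/2


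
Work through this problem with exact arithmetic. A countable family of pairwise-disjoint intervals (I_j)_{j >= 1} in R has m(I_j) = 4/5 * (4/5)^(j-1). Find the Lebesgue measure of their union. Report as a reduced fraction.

By countable additivity of the Lebesgue measure on pairwise disjoint measurable sets,
  m(union_{j >= 1} I_j) = sum_{j >= 1} m(I_j) = sum_{j >= 1} a * r^(j-1),
  with a = 4/5 and r = 4/5.
Since 0 < r = 4/5 < 1, the geometric series converges:
  sum_{j >= 1} a * r^(j-1) = a / (1 - r).
  = 4/5 / (1 - 4/5)
  = 4/5 / (1/5)
  = 4.

4


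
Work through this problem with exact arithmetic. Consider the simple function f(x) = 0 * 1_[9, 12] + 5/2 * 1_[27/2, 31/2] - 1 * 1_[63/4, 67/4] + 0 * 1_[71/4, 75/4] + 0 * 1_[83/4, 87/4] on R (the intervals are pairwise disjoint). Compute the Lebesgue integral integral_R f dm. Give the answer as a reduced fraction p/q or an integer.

For a simple function f = sum_i c_i * 1_{A_i} with disjoint A_i,
  integral f dm = sum_i c_i * m(A_i).
Lengths of the A_i:
  m(A_1) = 12 - 9 = 3.
  m(A_2) = 31/2 - 27/2 = 2.
  m(A_3) = 67/4 - 63/4 = 1.
  m(A_4) = 75/4 - 71/4 = 1.
  m(A_5) = 87/4 - 83/4 = 1.
Contributions c_i * m(A_i):
  (0) * (3) = 0.
  (5/2) * (2) = 5.
  (-1) * (1) = -1.
  (0) * (1) = 0.
  (0) * (1) = 0.
Total: 0 + 5 - 1 + 0 + 0 = 4.

4


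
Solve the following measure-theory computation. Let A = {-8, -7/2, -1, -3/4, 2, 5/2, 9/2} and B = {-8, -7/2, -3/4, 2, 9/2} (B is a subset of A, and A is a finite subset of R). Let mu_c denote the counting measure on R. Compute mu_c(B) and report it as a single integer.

Counting measure assigns mu_c(E) = |E| (number of elements) when E is finite.
B has 5 element(s), so mu_c(B) = 5.

5


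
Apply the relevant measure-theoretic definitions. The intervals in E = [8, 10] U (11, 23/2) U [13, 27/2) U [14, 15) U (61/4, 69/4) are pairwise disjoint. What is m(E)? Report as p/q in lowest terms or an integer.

For pairwise disjoint intervals, m(union_i I_i) = sum_i m(I_i),
and m is invariant under swapping open/closed endpoints (single points have measure 0).
So m(E) = sum_i (b_i - a_i).
  I_1 has length 10 - 8 = 2.
  I_2 has length 23/2 - 11 = 1/2.
  I_3 has length 27/2 - 13 = 1/2.
  I_4 has length 15 - 14 = 1.
  I_5 has length 69/4 - 61/4 = 2.
Summing:
  m(E) = 2 + 1/2 + 1/2 + 1 + 2 = 6.

6


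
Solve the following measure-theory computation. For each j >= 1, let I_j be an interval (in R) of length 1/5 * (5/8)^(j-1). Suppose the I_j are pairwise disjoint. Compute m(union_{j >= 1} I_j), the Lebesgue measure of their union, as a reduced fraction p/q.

By countable additivity of the Lebesgue measure on pairwise disjoint measurable sets,
  m(union_{j >= 1} I_j) = sum_{j >= 1} m(I_j) = sum_{j >= 1} a * r^(j-1),
  with a = 1/5 and r = 5/8.
Since 0 < r = 5/8 < 1, the geometric series converges:
  sum_{j >= 1} a * r^(j-1) = a / (1 - r).
  = 1/5 / (1 - 5/8)
  = 1/5 / (3/8)
  = 8/15.

8/15


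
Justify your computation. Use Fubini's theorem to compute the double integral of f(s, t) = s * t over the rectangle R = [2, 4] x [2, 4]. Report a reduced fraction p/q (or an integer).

f(s, t) is a tensor product of a function of s and a function of t, and both factors are bounded continuous (hence Lebesgue integrable) on the rectangle, so Fubini's theorem applies:
  integral_R f d(m x m) = (integral_a1^b1 s ds) * (integral_a2^b2 t dt).
Inner integral in s: integral_{2}^{4} s ds = (4^2 - 2^2)/2
  = 6.
Inner integral in t: integral_{2}^{4} t dt = (4^2 - 2^2)/2
  = 6.
Product: (6) * (6) = 36.

36


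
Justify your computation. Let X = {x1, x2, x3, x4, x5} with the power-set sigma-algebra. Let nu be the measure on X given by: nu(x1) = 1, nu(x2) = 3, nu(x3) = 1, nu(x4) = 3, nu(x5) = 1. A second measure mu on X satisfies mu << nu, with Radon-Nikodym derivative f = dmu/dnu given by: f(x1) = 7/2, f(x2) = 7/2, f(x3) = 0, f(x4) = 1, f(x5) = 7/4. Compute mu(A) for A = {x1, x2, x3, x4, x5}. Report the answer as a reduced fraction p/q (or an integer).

By the defining property of the Radon-Nikodym derivative, for every measurable set A,
  mu(A) = integral_A f dnu.
Since nu is a discrete measure concentrated on the atoms of X, the integral over A reduces to the sum
  mu(A) = sum_{x in A} f(x) * nu({x}).
Computing each term:
  x1: f(x1) * nu(x1) = 7/2 * 1 = 7/2.
  x2: f(x2) * nu(x2) = 7/2 * 3 = 21/2.
  x3: f(x3) * nu(x3) = 0 * 1 = 0.
  x4: f(x4) * nu(x4) = 1 * 3 = 3.
  x5: f(x5) * nu(x5) = 7/4 * 1 = 7/4.
Summing: mu(A) = 7/2 + 21/2 + 0 + 3 + 7/4 = 75/4.

75/4


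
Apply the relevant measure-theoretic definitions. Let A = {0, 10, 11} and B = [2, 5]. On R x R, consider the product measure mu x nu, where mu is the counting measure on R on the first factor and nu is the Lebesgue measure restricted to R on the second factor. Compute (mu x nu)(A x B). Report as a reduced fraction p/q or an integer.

For a measurable rectangle A x B, the product measure satisfies
  (mu x nu)(A x B) = mu(A) * nu(B).
  mu(A) = 3.
  nu(B) = 3.
  (mu x nu)(A x B) = 3 * 3 = 9.

9


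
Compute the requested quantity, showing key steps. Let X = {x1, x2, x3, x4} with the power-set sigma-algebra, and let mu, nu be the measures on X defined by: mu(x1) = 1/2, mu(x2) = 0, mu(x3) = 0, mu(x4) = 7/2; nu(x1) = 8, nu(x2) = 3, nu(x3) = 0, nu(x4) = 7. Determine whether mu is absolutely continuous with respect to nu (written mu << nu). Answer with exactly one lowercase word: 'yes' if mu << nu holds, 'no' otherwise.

mu << nu means: every nu-null measurable set is also mu-null; equivalently, for every atom x, if nu({x}) = 0 then mu({x}) = 0.
Checking each atom:
  x1: nu = 8 > 0 -> no constraint.
  x2: nu = 3 > 0 -> no constraint.
  x3: nu = 0, mu = 0 -> consistent with mu << nu.
  x4: nu = 7 > 0 -> no constraint.
No atom violates the condition. Therefore mu << nu.

yes


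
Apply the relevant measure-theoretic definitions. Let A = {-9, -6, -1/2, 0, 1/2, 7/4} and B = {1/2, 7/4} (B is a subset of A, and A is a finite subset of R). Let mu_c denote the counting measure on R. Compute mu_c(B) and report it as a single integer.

Counting measure assigns mu_c(E) = |E| (number of elements) when E is finite.
B has 2 element(s), so mu_c(B) = 2.

2


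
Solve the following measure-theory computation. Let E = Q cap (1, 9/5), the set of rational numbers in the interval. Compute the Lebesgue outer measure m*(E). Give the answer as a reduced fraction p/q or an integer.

The set Q cap (1, 9/5) is countable (a subset of the countable set Q). Lebesgue outer measure of any countable set is 0: each singleton {q} has m*({q}) = 0, and by countable subadditivity m*(union_k {q_k}) <= sum_k m*({q_k}) = sum_k 0 = 0. The reverse inequality m*(E) >= 0 is automatic. So m*(Q cap (1, 9/5)) = 0.

0


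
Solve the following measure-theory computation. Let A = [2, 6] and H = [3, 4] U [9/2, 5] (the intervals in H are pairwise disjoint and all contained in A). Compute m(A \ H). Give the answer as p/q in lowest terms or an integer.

The ambient interval has length m(A) = 6 - 2 = 4.
Since the holes are disjoint and sit inside A, by finite additivity
  m(H) = sum_i (b_i - a_i), and m(A \ H) = m(A) - m(H).
Computing the hole measures:
  m(H_1) = 4 - 3 = 1.
  m(H_2) = 5 - 9/2 = 1/2.
Summed: m(H) = 1 + 1/2 = 3/2.
So m(A \ H) = 4 - 3/2 = 5/2.

5/2


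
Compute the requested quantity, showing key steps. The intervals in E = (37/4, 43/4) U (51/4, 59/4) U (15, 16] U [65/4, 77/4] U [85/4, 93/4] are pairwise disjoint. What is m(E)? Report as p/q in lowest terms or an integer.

For pairwise disjoint intervals, m(union_i I_i) = sum_i m(I_i),
and m is invariant under swapping open/closed endpoints (single points have measure 0).
So m(E) = sum_i (b_i - a_i).
  I_1 has length 43/4 - 37/4 = 3/2.
  I_2 has length 59/4 - 51/4 = 2.
  I_3 has length 16 - 15 = 1.
  I_4 has length 77/4 - 65/4 = 3.
  I_5 has length 93/4 - 85/4 = 2.
Summing:
  m(E) = 3/2 + 2 + 1 + 3 + 2 = 19/2.

19/2


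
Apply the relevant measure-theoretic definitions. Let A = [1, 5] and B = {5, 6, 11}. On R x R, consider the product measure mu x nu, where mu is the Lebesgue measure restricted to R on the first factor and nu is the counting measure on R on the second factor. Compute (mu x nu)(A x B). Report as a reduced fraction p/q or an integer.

For a measurable rectangle A x B, the product measure satisfies
  (mu x nu)(A x B) = mu(A) * nu(B).
  mu(A) = 4.
  nu(B) = 3.
  (mu x nu)(A x B) = 4 * 3 = 12.

12


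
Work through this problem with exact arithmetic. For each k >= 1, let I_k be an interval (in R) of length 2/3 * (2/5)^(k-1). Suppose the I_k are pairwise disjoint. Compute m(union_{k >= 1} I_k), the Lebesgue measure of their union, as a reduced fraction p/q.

By countable additivity of the Lebesgue measure on pairwise disjoint measurable sets,
  m(union_{k >= 1} I_k) = sum_{k >= 1} m(I_k) = sum_{k >= 1} a * r^(k-1),
  with a = 2/3 and r = 2/5.
Since 0 < r = 2/5 < 1, the geometric series converges:
  sum_{k >= 1} a * r^(k-1) = a / (1 - r).
  = 2/3 / (1 - 2/5)
  = 2/3 / (3/5)
  = 10/9.

10/9


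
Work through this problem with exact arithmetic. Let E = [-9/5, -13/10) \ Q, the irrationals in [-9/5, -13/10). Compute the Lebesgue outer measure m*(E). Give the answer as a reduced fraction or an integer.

The interval I = [-9/5, -13/10) has m(I) = -13/10 - (-9/5) = 1/2 (endpoints are measure-zero, so open/closed/half-open agree). Write I = (I cap Q) u (I \ Q). The rationals in I are countable, so m*(I cap Q) = 0 (cover each rational by intervals whose total length is arbitrarily small). By countable subadditivity m*(I) <= m*(I cap Q) + m*(I \ Q), hence m*(I \ Q) >= m(I) = 1/2. The reverse inequality m*(I \ Q) <= m*(I) = 1/2 is trivial since (I \ Q) is a subset of I. Therefore m*(I \ Q) = 1/2.

1/2


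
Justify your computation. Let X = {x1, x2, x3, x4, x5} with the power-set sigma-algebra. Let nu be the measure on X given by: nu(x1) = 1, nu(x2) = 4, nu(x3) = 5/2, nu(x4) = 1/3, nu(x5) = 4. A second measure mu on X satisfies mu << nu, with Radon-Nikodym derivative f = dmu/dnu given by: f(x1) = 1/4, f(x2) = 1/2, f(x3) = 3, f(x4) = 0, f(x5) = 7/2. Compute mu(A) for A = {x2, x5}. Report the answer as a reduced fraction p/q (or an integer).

By the defining property of the Radon-Nikodym derivative, for every measurable set A,
  mu(A) = integral_A f dnu.
Since nu is a discrete measure concentrated on the atoms of X, the integral over A reduces to the sum
  mu(A) = sum_{x in A} f(x) * nu({x}).
Computing each term:
  x2: f(x2) * nu(x2) = 1/2 * 4 = 2.
  x5: f(x5) * nu(x5) = 7/2 * 4 = 14.
Summing: mu(A) = 2 + 14 = 16.

16


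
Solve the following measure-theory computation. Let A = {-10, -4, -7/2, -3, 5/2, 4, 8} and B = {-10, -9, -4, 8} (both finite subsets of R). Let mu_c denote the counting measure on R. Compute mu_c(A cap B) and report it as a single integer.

Counting measure on a finite set equals cardinality. mu_c(A cap B) = |A cap B| (elements appearing in both).
Enumerating the elements of A that also lie in B gives 3 element(s).
So mu_c(A cap B) = 3.

3


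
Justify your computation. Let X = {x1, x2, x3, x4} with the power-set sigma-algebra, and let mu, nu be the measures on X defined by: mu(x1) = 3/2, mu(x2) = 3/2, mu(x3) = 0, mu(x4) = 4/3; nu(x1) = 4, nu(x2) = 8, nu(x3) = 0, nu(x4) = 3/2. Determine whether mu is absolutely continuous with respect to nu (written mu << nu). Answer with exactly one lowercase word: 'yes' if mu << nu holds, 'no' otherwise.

mu << nu means: every nu-null measurable set is also mu-null; equivalently, for every atom x, if nu({x}) = 0 then mu({x}) = 0.
Checking each atom:
  x1: nu = 4 > 0 -> no constraint.
  x2: nu = 8 > 0 -> no constraint.
  x3: nu = 0, mu = 0 -> consistent with mu << nu.
  x4: nu = 3/2 > 0 -> no constraint.
No atom violates the condition. Therefore mu << nu.

yes


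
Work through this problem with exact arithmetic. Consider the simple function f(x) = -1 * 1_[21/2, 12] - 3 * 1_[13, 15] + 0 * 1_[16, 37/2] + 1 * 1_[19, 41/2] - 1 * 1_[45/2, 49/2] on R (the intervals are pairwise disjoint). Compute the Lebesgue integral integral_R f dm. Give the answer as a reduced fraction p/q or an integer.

For a simple function f = sum_i c_i * 1_{A_i} with disjoint A_i,
  integral f dm = sum_i c_i * m(A_i).
Lengths of the A_i:
  m(A_1) = 12 - 21/2 = 3/2.
  m(A_2) = 15 - 13 = 2.
  m(A_3) = 37/2 - 16 = 5/2.
  m(A_4) = 41/2 - 19 = 3/2.
  m(A_5) = 49/2 - 45/2 = 2.
Contributions c_i * m(A_i):
  (-1) * (3/2) = -3/2.
  (-3) * (2) = -6.
  (0) * (5/2) = 0.
  (1) * (3/2) = 3/2.
  (-1) * (2) = -2.
Total: -3/2 - 6 + 0 + 3/2 - 2 = -8.

-8


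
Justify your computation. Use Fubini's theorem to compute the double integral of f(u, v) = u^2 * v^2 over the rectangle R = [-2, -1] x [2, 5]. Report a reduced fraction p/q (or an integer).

f(u, v) is a tensor product of a function of u and a function of v, and both factors are bounded continuous (hence Lebesgue integrable) on the rectangle, so Fubini's theorem applies:
  integral_R f d(m x m) = (integral_a1^b1 u^2 du) * (integral_a2^b2 v^2 dv).
Inner integral in u: integral_{-2}^{-1} u^2 du = ((-1)^3 - (-2)^3)/3
  = 7/3.
Inner integral in v: integral_{2}^{5} v^2 dv = (5^3 - 2^3)/3
  = 39.
Product: (7/3) * (39) = 91.

91


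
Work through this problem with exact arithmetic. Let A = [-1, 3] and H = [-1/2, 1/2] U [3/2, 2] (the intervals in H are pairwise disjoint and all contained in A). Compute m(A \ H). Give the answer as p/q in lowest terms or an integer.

The ambient interval has length m(A) = 3 - (-1) = 4.
Since the holes are disjoint and sit inside A, by finite additivity
  m(H) = sum_i (b_i - a_i), and m(A \ H) = m(A) - m(H).
Computing the hole measures:
  m(H_1) = 1/2 - (-1/2) = 1.
  m(H_2) = 2 - 3/2 = 1/2.
Summed: m(H) = 1 + 1/2 = 3/2.
So m(A \ H) = 4 - 3/2 = 5/2.

5/2


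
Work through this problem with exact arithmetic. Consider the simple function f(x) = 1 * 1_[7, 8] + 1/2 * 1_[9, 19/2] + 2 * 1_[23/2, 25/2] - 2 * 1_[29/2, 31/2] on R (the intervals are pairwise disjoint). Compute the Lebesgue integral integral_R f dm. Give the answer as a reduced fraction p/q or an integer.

For a simple function f = sum_i c_i * 1_{A_i} with disjoint A_i,
  integral f dm = sum_i c_i * m(A_i).
Lengths of the A_i:
  m(A_1) = 8 - 7 = 1.
  m(A_2) = 19/2 - 9 = 1/2.
  m(A_3) = 25/2 - 23/2 = 1.
  m(A_4) = 31/2 - 29/2 = 1.
Contributions c_i * m(A_i):
  (1) * (1) = 1.
  (1/2) * (1/2) = 1/4.
  (2) * (1) = 2.
  (-2) * (1) = -2.
Total: 1 + 1/4 + 2 - 2 = 5/4.

5/4


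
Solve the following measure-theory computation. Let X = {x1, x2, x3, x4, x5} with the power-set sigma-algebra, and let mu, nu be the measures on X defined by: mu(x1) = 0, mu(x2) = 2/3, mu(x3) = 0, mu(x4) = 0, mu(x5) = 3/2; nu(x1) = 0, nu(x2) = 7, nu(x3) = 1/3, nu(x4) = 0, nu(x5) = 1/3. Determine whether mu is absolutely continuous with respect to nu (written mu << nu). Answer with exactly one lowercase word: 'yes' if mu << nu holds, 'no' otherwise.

mu << nu means: every nu-null measurable set is also mu-null; equivalently, for every atom x, if nu({x}) = 0 then mu({x}) = 0.
Checking each atom:
  x1: nu = 0, mu = 0 -> consistent with mu << nu.
  x2: nu = 7 > 0 -> no constraint.
  x3: nu = 1/3 > 0 -> no constraint.
  x4: nu = 0, mu = 0 -> consistent with mu << nu.
  x5: nu = 1/3 > 0 -> no constraint.
No atom violates the condition. Therefore mu << nu.

yes


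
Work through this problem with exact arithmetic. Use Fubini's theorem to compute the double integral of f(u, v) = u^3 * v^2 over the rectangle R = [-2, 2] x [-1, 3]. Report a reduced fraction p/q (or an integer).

f(u, v) is a tensor product of a function of u and a function of v, and both factors are bounded continuous (hence Lebesgue integrable) on the rectangle, so Fubini's theorem applies:
  integral_R f d(m x m) = (integral_a1^b1 u^3 du) * (integral_a2^b2 v^2 dv).
Inner integral in u: integral_{-2}^{2} u^3 du = (2^4 - (-2)^4)/4
  = 0.
Inner integral in v: integral_{-1}^{3} v^2 dv = (3^3 - (-1)^3)/3
  = 28/3.
Product: (0) * (28/3) = 0.

0


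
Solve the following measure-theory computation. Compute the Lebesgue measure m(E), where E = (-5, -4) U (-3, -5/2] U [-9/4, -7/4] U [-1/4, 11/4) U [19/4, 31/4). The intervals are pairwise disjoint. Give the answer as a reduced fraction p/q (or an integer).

For pairwise disjoint intervals, m(union_i I_i) = sum_i m(I_i),
and m is invariant under swapping open/closed endpoints (single points have measure 0).
So m(E) = sum_i (b_i - a_i).
  I_1 has length -4 - (-5) = 1.
  I_2 has length -5/2 - (-3) = 1/2.
  I_3 has length -7/4 - (-9/4) = 1/2.
  I_4 has length 11/4 - (-1/4) = 3.
  I_5 has length 31/4 - 19/4 = 3.
Summing:
  m(E) = 1 + 1/2 + 1/2 + 3 + 3 = 8.

8


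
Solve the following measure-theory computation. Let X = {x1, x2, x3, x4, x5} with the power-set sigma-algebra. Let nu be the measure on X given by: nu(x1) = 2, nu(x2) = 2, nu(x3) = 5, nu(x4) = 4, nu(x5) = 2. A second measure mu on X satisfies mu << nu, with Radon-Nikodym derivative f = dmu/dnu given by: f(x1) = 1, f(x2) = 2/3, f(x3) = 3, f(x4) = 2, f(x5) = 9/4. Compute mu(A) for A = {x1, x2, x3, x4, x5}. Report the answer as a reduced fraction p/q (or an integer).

By the defining property of the Radon-Nikodym derivative, for every measurable set A,
  mu(A) = integral_A f dnu.
Since nu is a discrete measure concentrated on the atoms of X, the integral over A reduces to the sum
  mu(A) = sum_{x in A} f(x) * nu({x}).
Computing each term:
  x1: f(x1) * nu(x1) = 1 * 2 = 2.
  x2: f(x2) * nu(x2) = 2/3 * 2 = 4/3.
  x3: f(x3) * nu(x3) = 3 * 5 = 15.
  x4: f(x4) * nu(x4) = 2 * 4 = 8.
  x5: f(x5) * nu(x5) = 9/4 * 2 = 9/2.
Summing: mu(A) = 2 + 4/3 + 15 + 8 + 9/2 = 185/6.

185/6


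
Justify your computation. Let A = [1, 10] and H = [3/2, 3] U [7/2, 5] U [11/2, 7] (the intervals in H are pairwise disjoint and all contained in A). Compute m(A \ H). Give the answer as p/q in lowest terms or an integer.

The ambient interval has length m(A) = 10 - 1 = 9.
Since the holes are disjoint and sit inside A, by finite additivity
  m(H) = sum_i (b_i - a_i), and m(A \ H) = m(A) - m(H).
Computing the hole measures:
  m(H_1) = 3 - 3/2 = 3/2.
  m(H_2) = 5 - 7/2 = 3/2.
  m(H_3) = 7 - 11/2 = 3/2.
Summed: m(H) = 3/2 + 3/2 + 3/2 = 9/2.
So m(A \ H) = 9 - 9/2 = 9/2.

9/2


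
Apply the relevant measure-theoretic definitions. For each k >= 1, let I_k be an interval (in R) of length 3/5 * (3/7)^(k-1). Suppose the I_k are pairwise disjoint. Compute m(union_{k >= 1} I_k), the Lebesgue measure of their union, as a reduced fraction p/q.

By countable additivity of the Lebesgue measure on pairwise disjoint measurable sets,
  m(union_{k >= 1} I_k) = sum_{k >= 1} m(I_k) = sum_{k >= 1} a * r^(k-1),
  with a = 3/5 and r = 3/7.
Since 0 < r = 3/7 < 1, the geometric series converges:
  sum_{k >= 1} a * r^(k-1) = a / (1 - r).
  = 3/5 / (1 - 3/7)
  = 3/5 / (4/7)
  = 21/20.

21/20


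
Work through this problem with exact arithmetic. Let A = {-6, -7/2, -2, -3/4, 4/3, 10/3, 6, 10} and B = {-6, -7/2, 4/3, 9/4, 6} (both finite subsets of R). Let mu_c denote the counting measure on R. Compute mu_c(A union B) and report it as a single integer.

Counting measure on a finite set equals cardinality. By inclusion-exclusion, |A union B| = |A| + |B| - |A cap B|.
|A| = 8, |B| = 5, |A cap B| = 4.
So mu_c(A union B) = 8 + 5 - 4 = 9.

9


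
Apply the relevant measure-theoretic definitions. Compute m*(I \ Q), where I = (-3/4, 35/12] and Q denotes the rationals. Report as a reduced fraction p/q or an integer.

The interval I = (-3/4, 35/12] has m(I) = 35/12 - (-3/4) = 11/3 (endpoints are measure-zero, so open/closed/half-open agree). Write I = (I cap Q) u (I \ Q). The rationals in I are countable, so m*(I cap Q) = 0 (cover each rational by intervals whose total length is arbitrarily small). By countable subadditivity m*(I) <= m*(I cap Q) + m*(I \ Q), hence m*(I \ Q) >= m(I) = 11/3. The reverse inequality m*(I \ Q) <= m*(I) = 11/3 is trivial since (I \ Q) is a subset of I. Therefore m*(I \ Q) = 11/3.

11/3


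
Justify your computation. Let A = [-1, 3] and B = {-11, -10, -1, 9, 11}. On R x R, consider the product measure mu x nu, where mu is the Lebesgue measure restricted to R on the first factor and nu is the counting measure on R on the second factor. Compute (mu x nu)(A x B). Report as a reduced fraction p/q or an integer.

For a measurable rectangle A x B, the product measure satisfies
  (mu x nu)(A x B) = mu(A) * nu(B).
  mu(A) = 4.
  nu(B) = 5.
  (mu x nu)(A x B) = 4 * 5 = 20.

20


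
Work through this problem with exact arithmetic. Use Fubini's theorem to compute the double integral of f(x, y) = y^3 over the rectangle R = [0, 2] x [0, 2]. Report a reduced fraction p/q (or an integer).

f(x, y) is a tensor product of a function of x and a function of y, and both factors are bounded continuous (hence Lebesgue integrable) on the rectangle, so Fubini's theorem applies:
  integral_R f d(m x m) = (integral_a1^b1 1 dx) * (integral_a2^b2 y^3 dy).
Inner integral in x: integral_{0}^{2} 1 dx = (2^1 - 0^1)/1
  = 2.
Inner integral in y: integral_{0}^{2} y^3 dy = (2^4 - 0^4)/4
  = 4.
Product: (2) * (4) = 8.

8


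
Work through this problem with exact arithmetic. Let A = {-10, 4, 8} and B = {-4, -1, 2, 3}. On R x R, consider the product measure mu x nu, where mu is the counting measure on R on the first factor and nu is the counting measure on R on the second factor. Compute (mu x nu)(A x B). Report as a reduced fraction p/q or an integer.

For a measurable rectangle A x B, the product measure satisfies
  (mu x nu)(A x B) = mu(A) * nu(B).
  mu(A) = 3.
  nu(B) = 4.
  (mu x nu)(A x B) = 3 * 4 = 12.

12


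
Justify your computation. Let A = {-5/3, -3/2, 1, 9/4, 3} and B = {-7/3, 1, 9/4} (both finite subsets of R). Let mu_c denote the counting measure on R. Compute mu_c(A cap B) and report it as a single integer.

Counting measure on a finite set equals cardinality. mu_c(A cap B) = |A cap B| (elements appearing in both).
Enumerating the elements of A that also lie in B gives 2 element(s).
So mu_c(A cap B) = 2.

2


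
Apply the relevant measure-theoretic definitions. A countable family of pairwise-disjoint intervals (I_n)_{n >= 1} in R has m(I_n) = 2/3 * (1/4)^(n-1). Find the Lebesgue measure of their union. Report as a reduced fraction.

By countable additivity of the Lebesgue measure on pairwise disjoint measurable sets,
  m(union_{n >= 1} I_n) = sum_{n >= 1} m(I_n) = sum_{n >= 1} a * r^(n-1),
  with a = 2/3 and r = 1/4.
Since 0 < r = 1/4 < 1, the geometric series converges:
  sum_{n >= 1} a * r^(n-1) = a / (1 - r).
  = 2/3 / (1 - 1/4)
  = 2/3 / (3/4)
  = 8/9.

8/9


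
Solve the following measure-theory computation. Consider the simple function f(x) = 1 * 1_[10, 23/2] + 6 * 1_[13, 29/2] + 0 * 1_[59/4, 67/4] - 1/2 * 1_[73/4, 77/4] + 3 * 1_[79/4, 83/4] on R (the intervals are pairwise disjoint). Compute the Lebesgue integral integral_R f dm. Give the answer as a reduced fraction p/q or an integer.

For a simple function f = sum_i c_i * 1_{A_i} with disjoint A_i,
  integral f dm = sum_i c_i * m(A_i).
Lengths of the A_i:
  m(A_1) = 23/2 - 10 = 3/2.
  m(A_2) = 29/2 - 13 = 3/2.
  m(A_3) = 67/4 - 59/4 = 2.
  m(A_4) = 77/4 - 73/4 = 1.
  m(A_5) = 83/4 - 79/4 = 1.
Contributions c_i * m(A_i):
  (1) * (3/2) = 3/2.
  (6) * (3/2) = 9.
  (0) * (2) = 0.
  (-1/2) * (1) = -1/2.
  (3) * (1) = 3.
Total: 3/2 + 9 + 0 - 1/2 + 3 = 13.

13


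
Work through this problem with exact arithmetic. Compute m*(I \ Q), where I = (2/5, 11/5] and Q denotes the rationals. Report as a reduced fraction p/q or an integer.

The interval I = (2/5, 11/5] has m(I) = 11/5 - 2/5 = 9/5 (endpoints are measure-zero, so open/closed/half-open agree). Write I = (I cap Q) u (I \ Q). The rationals in I are countable, so m*(I cap Q) = 0 (cover each rational by intervals whose total length is arbitrarily small). By countable subadditivity m*(I) <= m*(I cap Q) + m*(I \ Q), hence m*(I \ Q) >= m(I) = 9/5. The reverse inequality m*(I \ Q) <= m*(I) = 9/5 is trivial since (I \ Q) is a subset of I. Therefore m*(I \ Q) = 9/5.

9/5


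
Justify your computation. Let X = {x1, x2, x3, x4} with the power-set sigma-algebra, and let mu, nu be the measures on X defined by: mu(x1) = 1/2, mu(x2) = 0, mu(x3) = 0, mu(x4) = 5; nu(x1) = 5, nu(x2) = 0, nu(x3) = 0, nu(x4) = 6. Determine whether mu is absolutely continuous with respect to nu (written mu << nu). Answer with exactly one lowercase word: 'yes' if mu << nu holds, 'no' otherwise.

mu << nu means: every nu-null measurable set is also mu-null; equivalently, for every atom x, if nu({x}) = 0 then mu({x}) = 0.
Checking each atom:
  x1: nu = 5 > 0 -> no constraint.
  x2: nu = 0, mu = 0 -> consistent with mu << nu.
  x3: nu = 0, mu = 0 -> consistent with mu << nu.
  x4: nu = 6 > 0 -> no constraint.
No atom violates the condition. Therefore mu << nu.

yes


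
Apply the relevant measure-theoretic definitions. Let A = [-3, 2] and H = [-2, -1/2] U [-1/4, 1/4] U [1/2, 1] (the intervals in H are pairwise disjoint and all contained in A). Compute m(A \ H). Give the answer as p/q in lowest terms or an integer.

The ambient interval has length m(A) = 2 - (-3) = 5.
Since the holes are disjoint and sit inside A, by finite additivity
  m(H) = sum_i (b_i - a_i), and m(A \ H) = m(A) - m(H).
Computing the hole measures:
  m(H_1) = -1/2 - (-2) = 3/2.
  m(H_2) = 1/4 - (-1/4) = 1/2.
  m(H_3) = 1 - 1/2 = 1/2.
Summed: m(H) = 3/2 + 1/2 + 1/2 = 5/2.
So m(A \ H) = 5 - 5/2 = 5/2.

5/2


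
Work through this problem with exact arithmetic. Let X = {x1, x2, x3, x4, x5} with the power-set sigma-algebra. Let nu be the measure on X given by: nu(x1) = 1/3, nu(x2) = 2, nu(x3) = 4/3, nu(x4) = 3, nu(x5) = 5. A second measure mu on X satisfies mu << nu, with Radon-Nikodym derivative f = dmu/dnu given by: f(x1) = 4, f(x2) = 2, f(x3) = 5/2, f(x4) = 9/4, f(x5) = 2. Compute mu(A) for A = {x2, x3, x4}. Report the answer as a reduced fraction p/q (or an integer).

By the defining property of the Radon-Nikodym derivative, for every measurable set A,
  mu(A) = integral_A f dnu.
Since nu is a discrete measure concentrated on the atoms of X, the integral over A reduces to the sum
  mu(A) = sum_{x in A} f(x) * nu({x}).
Computing each term:
  x2: f(x2) * nu(x2) = 2 * 2 = 4.
  x3: f(x3) * nu(x3) = 5/2 * 4/3 = 10/3.
  x4: f(x4) * nu(x4) = 9/4 * 3 = 27/4.
Summing: mu(A) = 4 + 10/3 + 27/4 = 169/12.

169/12


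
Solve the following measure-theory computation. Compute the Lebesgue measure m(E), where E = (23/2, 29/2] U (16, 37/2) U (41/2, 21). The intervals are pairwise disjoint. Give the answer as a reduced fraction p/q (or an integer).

For pairwise disjoint intervals, m(union_i I_i) = sum_i m(I_i),
and m is invariant under swapping open/closed endpoints (single points have measure 0).
So m(E) = sum_i (b_i - a_i).
  I_1 has length 29/2 - 23/2 = 3.
  I_2 has length 37/2 - 16 = 5/2.
  I_3 has length 21 - 41/2 = 1/2.
Summing:
  m(E) = 3 + 5/2 + 1/2 = 6.

6


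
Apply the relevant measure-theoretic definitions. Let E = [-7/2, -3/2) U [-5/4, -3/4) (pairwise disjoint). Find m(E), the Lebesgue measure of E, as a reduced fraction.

For pairwise disjoint intervals, m(union_i I_i) = sum_i m(I_i),
and m is invariant under swapping open/closed endpoints (single points have measure 0).
So m(E) = sum_i (b_i - a_i).
  I_1 has length -3/2 - (-7/2) = 2.
  I_2 has length -3/4 - (-5/4) = 1/2.
Summing:
  m(E) = 2 + 1/2 = 5/2.

5/2


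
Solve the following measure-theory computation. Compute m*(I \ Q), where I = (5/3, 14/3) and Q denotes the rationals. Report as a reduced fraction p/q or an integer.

The interval I = (5/3, 14/3) has m(I) = 14/3 - 5/3 = 3 (endpoints are measure-zero, so open/closed/half-open agree). Write I = (I cap Q) u (I \ Q). The rationals in I are countable, so m*(I cap Q) = 0 (cover each rational by intervals whose total length is arbitrarily small). By countable subadditivity m*(I) <= m*(I cap Q) + m*(I \ Q), hence m*(I \ Q) >= m(I) = 3. The reverse inequality m*(I \ Q) <= m*(I) = 3 is trivial since (I \ Q) is a subset of I. Therefore m*(I \ Q) = 3.

3


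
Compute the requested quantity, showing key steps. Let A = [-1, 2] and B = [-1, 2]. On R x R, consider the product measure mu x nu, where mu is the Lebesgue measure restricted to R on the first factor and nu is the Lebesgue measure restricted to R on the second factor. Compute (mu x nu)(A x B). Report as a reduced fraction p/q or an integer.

For a measurable rectangle A x B, the product measure satisfies
  (mu x nu)(A x B) = mu(A) * nu(B).
  mu(A) = 3.
  nu(B) = 3.
  (mu x nu)(A x B) = 3 * 3 = 9.

9


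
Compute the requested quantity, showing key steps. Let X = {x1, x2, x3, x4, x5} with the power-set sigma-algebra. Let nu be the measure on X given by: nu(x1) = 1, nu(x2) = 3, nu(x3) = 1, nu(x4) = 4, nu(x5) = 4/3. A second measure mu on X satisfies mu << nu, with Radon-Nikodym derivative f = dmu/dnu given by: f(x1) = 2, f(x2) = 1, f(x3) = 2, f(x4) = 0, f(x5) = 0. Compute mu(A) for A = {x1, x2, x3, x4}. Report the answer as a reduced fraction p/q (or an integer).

By the defining property of the Radon-Nikodym derivative, for every measurable set A,
  mu(A) = integral_A f dnu.
Since nu is a discrete measure concentrated on the atoms of X, the integral over A reduces to the sum
  mu(A) = sum_{x in A} f(x) * nu({x}).
Computing each term:
  x1: f(x1) * nu(x1) = 2 * 1 = 2.
  x2: f(x2) * nu(x2) = 1 * 3 = 3.
  x3: f(x3) * nu(x3) = 2 * 1 = 2.
  x4: f(x4) * nu(x4) = 0 * 4 = 0.
Summing: mu(A) = 2 + 3 + 2 + 0 = 7.

7


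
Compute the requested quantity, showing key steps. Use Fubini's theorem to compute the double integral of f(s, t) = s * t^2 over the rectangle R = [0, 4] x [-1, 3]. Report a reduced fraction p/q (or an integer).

f(s, t) is a tensor product of a function of s and a function of t, and both factors are bounded continuous (hence Lebesgue integrable) on the rectangle, so Fubini's theorem applies:
  integral_R f d(m x m) = (integral_a1^b1 s ds) * (integral_a2^b2 t^2 dt).
Inner integral in s: integral_{0}^{4} s ds = (4^2 - 0^2)/2
  = 8.
Inner integral in t: integral_{-1}^{3} t^2 dt = (3^3 - (-1)^3)/3
  = 28/3.
Product: (8) * (28/3) = 224/3.

224/3


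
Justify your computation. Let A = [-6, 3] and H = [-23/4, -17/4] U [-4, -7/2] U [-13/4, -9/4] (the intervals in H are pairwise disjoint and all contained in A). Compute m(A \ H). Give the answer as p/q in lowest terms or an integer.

The ambient interval has length m(A) = 3 - (-6) = 9.
Since the holes are disjoint and sit inside A, by finite additivity
  m(H) = sum_i (b_i - a_i), and m(A \ H) = m(A) - m(H).
Computing the hole measures:
  m(H_1) = -17/4 - (-23/4) = 3/2.
  m(H_2) = -7/2 - (-4) = 1/2.
  m(H_3) = -9/4 - (-13/4) = 1.
Summed: m(H) = 3/2 + 1/2 + 1 = 3.
So m(A \ H) = 9 - 3 = 6.

6


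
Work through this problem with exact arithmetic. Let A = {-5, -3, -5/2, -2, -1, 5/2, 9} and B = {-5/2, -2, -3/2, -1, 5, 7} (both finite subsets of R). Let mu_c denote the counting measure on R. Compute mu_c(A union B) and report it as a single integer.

Counting measure on a finite set equals cardinality. By inclusion-exclusion, |A union B| = |A| + |B| - |A cap B|.
|A| = 7, |B| = 6, |A cap B| = 3.
So mu_c(A union B) = 7 + 6 - 3 = 10.

10


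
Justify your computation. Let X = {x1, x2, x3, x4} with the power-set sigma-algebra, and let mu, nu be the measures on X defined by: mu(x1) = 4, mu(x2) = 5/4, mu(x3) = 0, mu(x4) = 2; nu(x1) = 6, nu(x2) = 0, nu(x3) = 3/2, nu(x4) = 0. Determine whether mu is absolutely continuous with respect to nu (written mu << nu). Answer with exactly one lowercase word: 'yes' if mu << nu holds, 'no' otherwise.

mu << nu means: every nu-null measurable set is also mu-null; equivalently, for every atom x, if nu({x}) = 0 then mu({x}) = 0.
Checking each atom:
  x1: nu = 6 > 0 -> no constraint.
  x2: nu = 0, mu = 5/4 > 0 -> violates mu << nu.
  x3: nu = 3/2 > 0 -> no constraint.
  x4: nu = 0, mu = 2 > 0 -> violates mu << nu.
The atom(s) x2, x4 violate the condition (nu = 0 but mu > 0). Therefore mu is NOT absolutely continuous w.r.t. nu.

no
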